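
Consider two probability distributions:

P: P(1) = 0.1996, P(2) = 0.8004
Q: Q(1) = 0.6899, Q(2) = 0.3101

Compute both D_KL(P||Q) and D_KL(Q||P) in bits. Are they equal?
D_KL(P||Q) = 0.7378 bits, D_KL(Q||P) = 0.8102 bits. No, they are not equal.

D_KL(P||Q) = Σ P(x) log₂(P(x)/Q(x))

Computing term by term:
  P(1)·log₂(P(1)/Q(1)) = 0.1996·log₂(0.1996/0.6899) = -0.35714
  P(2)·log₂(P(2)/Q(2)) = 0.8004·log₂(0.8004/0.3101) = 1.09494

D_KL(P||Q) = -0.35714 + 1.09494 = 0.73780 ≈ 0.7378 bits

D_KL(Q||P) = Σ Q(x) log₂(Q(x)/P(x))

Computing term by term:
  Q(1)·log₂(Q(1)/P(1)) = 0.6899·log₂(0.6899/0.1996) = 1.23442
  Q(2)·log₂(Q(2)/P(2)) = 0.3101·log₂(0.3101/0.8004) = -0.42421

D_KL(Q||P) = 1.23442 - 0.42421 = 0.81021 ≈ 0.8102 bits

These are NOT equal (difference: 0.0724 bits). KL divergence is asymmetric: D_KL(P||Q) ≠ D_KL(Q||P) in general.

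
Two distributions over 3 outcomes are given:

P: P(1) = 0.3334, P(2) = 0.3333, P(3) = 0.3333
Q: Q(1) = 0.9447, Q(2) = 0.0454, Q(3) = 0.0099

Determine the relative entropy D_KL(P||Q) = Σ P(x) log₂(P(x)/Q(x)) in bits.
2.1485 bits

D_KL(P||Q) = Σ P(x) log₂(P(x)/Q(x))

Computing term by term:
  P(1)·log₂(P(1)/Q(1)) = 0.3334·log₂(0.3334/0.9447) = -0.50097
  P(2)·log₂(P(2)/Q(2)) = 0.3333·log₂(0.3333/0.0454) = 0.95859
  P(3)·log₂(P(3)/Q(3)) = 0.3333·log₂(0.3333/0.0099) = 1.69091

D_KL(P||Q) = -0.50097 + 0.95859 + 1.69091 = 2.14853 ≈ 2.1485 bits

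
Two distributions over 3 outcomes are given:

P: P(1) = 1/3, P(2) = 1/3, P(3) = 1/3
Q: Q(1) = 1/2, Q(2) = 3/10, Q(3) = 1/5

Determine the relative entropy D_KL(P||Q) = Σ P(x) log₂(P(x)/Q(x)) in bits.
0.1013 bits

D_KL(P||Q) = Σ P(x) log₂(P(x)/Q(x))

Computing term by term:
  P(1)·log₂(P(1)/Q(1)) = (1/3)·log₂((1/3)/(1/2)) = -0.19499
  P(2)·log₂(P(2)/Q(2)) = (1/3)·log₂((1/3)/(3/10)) = 0.05067
  P(3)·log₂(P(3)/Q(3)) = (1/3)·log₂((1/3)/(1/5)) = 0.24566

D_KL(P||Q) = -0.19499 + 0.05067 + 0.24566 = 0.10134 ≈ 0.1013 bits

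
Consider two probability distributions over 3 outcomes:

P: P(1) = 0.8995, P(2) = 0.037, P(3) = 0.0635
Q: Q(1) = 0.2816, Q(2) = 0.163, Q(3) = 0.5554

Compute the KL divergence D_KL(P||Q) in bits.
1.2293 bits

D_KL(P||Q) = Σ P(x) log₂(P(x)/Q(x))

Computing term by term:
  P(1)·log₂(P(1)/Q(1)) = 0.8995·log₂(0.8995/0.2816) = 1.50709
  P(2)·log₂(P(2)/Q(2)) = 0.037·log₂(0.037/0.163) = -0.07915
  P(3)·log₂(P(3)/Q(3)) = 0.0635·log₂(0.0635/0.5554) = -0.19867

D_KL(P||Q) = 1.50709 - 0.07915 - 0.19867 = 1.22927 ≈ 1.2293 bits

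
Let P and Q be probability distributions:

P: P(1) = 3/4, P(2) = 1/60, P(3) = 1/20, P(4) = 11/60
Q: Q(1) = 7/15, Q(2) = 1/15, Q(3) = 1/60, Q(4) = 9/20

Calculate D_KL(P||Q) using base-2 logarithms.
0.3218 bits

D_KL(P||Q) = Σ P(x) log₂(P(x)/Q(x))

Computing term by term:
  P(1)·log₂(P(1)/Q(1)) = (3/4)·log₂((3/4)/(7/15)) = 0.51337
  P(2)·log₂(P(2)/Q(2)) = (1/60)·log₂((1/60)/(1/15)) = -0.03333
  P(3)·log₂(P(3)/Q(3)) = (1/20)·log₂((1/20)/(1/60)) = 0.07925
  P(4)·log₂(P(4)/Q(4)) = (11/60)·log₂((11/60)/(9/20)) = -0.23750

D_KL(P||Q) = 0.51337 - 0.03333 + 0.07925 - 0.23750 = 0.32179 ≈ 0.3218 bits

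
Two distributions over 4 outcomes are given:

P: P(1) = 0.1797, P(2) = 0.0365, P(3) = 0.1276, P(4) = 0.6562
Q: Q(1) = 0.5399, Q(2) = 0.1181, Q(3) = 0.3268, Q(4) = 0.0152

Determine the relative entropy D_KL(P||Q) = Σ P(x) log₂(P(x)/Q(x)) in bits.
3.0443 bits

D_KL(P||Q) = Σ P(x) log₂(P(x)/Q(x))

Computing term by term:
  P(1)·log₂(P(1)/Q(1)) = 0.1797·log₂(0.1797/0.5399) = -0.28520
  P(2)·log₂(P(2)/Q(2)) = 0.0365·log₂(0.0365/0.1181) = -0.06183
  P(3)·log₂(P(3)/Q(3)) = 0.1276·log₂(0.1276/0.3268) = -0.17313
  P(4)·log₂(P(4)/Q(4)) = 0.6562·log₂(0.6562/0.0152) = 3.56447

D_KL(P||Q) = -0.28520 - 0.06183 - 0.17313 + 3.56447 = 3.04431 ≈ 3.0443 bits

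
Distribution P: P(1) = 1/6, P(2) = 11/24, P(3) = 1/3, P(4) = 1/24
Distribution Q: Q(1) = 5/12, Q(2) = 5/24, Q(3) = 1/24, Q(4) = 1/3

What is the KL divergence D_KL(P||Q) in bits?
1.1760 bits

D_KL(P||Q) = Σ P(x) log₂(P(x)/Q(x))

Computing term by term:
  P(1)·log₂(P(1)/Q(1)) = (1/6)·log₂((1/6)/(5/12)) = -0.22032
  P(2)·log₂(P(2)/Q(2)) = (11/24)·log₂((11/24)/(5/24)) = 0.52136
  P(3)·log₂(P(3)/Q(3)) = (1/3)·log₂((1/3)/(1/24)) = 1.00000
  P(4)·log₂(P(4)/Q(4)) = (1/24)·log₂((1/24)/(1/3)) = -0.12500

D_KL(P||Q) = -0.22032 + 0.52136 + 1.00000 - 0.12500 = 1.17604 ≈ 1.1760 bits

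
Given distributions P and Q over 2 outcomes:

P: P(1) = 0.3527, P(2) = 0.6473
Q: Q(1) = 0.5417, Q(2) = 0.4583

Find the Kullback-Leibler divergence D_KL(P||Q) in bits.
0.1041 bits

D_KL(P||Q) = Σ P(x) log₂(P(x)/Q(x))

Computing term by term:
  P(1)·log₂(P(1)/Q(1)) = 0.3527·log₂(0.3527/0.5417) = -0.21834
  P(2)·log₂(P(2)/Q(2)) = 0.6473·log₂(0.6473/0.4583) = 0.32245

D_KL(P||Q) = -0.21834 + 0.32245 = 0.10411 ≈ 0.1041 bits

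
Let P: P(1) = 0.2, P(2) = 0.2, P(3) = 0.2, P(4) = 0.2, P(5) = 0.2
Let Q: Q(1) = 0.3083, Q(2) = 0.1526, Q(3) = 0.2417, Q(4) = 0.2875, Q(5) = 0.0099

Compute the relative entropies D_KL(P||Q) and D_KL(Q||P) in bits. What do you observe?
D_KL(P||Q) = 0.6611 bits, D_KL(Q||P) = 0.3066 bits. The two directions give different values (D_KL(P||Q) exceeds D_KL(Q||P) by 0.3545 bits): KL divergence is asymmetric.

D_KL(P||Q) = Σ P(x) log₂(P(x)/Q(x))

Computing term by term:
  P(1)·log₂(P(1)/Q(1)) = 0.2·log₂(0.2/0.3083) = -0.12487
  P(2)·log₂(P(2)/Q(2)) = 0.2·log₂(0.2/0.1526) = 0.07805
  P(3)·log₂(P(3)/Q(3)) = 0.2·log₂(0.2/0.2417) = -0.05464
  P(4)·log₂(P(4)/Q(4)) = 0.2·log₂(0.2/0.2875) = -0.10471
  P(5)·log₂(P(5)/Q(5)) = 0.2·log₂(0.2/0.0099) = 0.86729

D_KL(P||Q) = -0.12487 + 0.07805 - 0.05464 - 0.10471 + 0.86729 = 0.66112 ≈ 0.6611 bits

D_KL(Q||P) = Σ Q(x) log₂(Q(x)/P(x))

Computing term by term:
  Q(1)·log₂(Q(1)/P(1)) = 0.3083·log₂(0.3083/0.2) = 0.19248
  Q(2)·log₂(Q(2)/P(2)) = 0.1526·log₂(0.1526/0.2) = -0.05955
  Q(3)·log₂(Q(3)/P(3)) = 0.2417·log₂(0.2417/0.2) = 0.06604
  Q(4)·log₂(Q(4)/P(4)) = 0.2875·log₂(0.2875/0.2) = 0.15052
  Q(5)·log₂(Q(5)/P(5)) = 0.0099·log₂(0.0099/0.2) = -0.04293

D_KL(Q||P) = 0.19248 - 0.05955 + 0.06604 + 0.15052 - 0.04293 = 0.30656 ≈ 0.3066 bits

These are NOT equal (difference: 0.3545 bits). KL divergence is asymmetric: D_KL(P||Q) ≠ D_KL(Q||P) in general.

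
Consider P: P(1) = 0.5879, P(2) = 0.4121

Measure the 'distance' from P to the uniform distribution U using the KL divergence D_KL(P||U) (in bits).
0.0224 bits

U(i) = 1/2 for all i

D_KL(P||U) = Σ P(x) log₂(P(x) / (1/2))
           = Σ P(x) log₂(P(x)) + log₂(2)
           = log₂(2) - H(P)

H(P) = -Σ P(x) log₂(P(x)):
  -P(1)·log₂(P(1)) = -(0.5879)·log₂(0.5879) = 0.45054
  -P(2)·log₂(P(2)) = -(0.4121)·log₂(0.4121) = 0.52705
H(P) = 0.45054 + 0.52705 = 0.97759 bits

log₂(2) = 1.00000 bits

D_KL(P||U) = 1.00000 - 0.97759 = 0.02241 ≈ 0.0224 bits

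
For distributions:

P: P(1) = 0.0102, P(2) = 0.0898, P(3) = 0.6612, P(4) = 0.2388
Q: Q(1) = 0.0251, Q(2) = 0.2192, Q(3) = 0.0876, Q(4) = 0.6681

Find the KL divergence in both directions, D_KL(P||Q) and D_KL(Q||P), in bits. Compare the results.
D_KL(P||Q) = 1.4448 bits, D_KL(Q||P) = 1.0510 bits. D_KL(P||Q) is larger than D_KL(Q||P) by 0.3938 bits; the two directions differ.

D_KL(P||Q) = Σ P(x) log₂(P(x)/Q(x))

Computing term by term:
  P(1)·log₂(P(1)/Q(1)) = 0.0102·log₂(0.0102/0.0251) = -0.01325
  P(2)·log₂(P(2)/Q(2)) = 0.0898·log₂(0.0898/0.2192) = -0.11561
  P(3)·log₂(P(3)/Q(3)) = 0.6612·log₂(0.6612/0.0876) = 1.92811
  P(4)·log₂(P(4)/Q(4)) = 0.2388·log₂(0.2388/0.6681) = -0.35444

D_KL(P||Q) = -0.01325 - 0.11561 + 1.92811 - 0.35444 = 1.44481 ≈ 1.4448 bits

D_KL(Q||P) = Σ Q(x) log₂(Q(x)/P(x))

Computing term by term:
  Q(1)·log₂(Q(1)/P(1)) = 0.0251·log₂(0.0251/0.0102) = 0.03261
  Q(2)·log₂(Q(2)/P(2)) = 0.2192·log₂(0.2192/0.0898) = 0.28221
  Q(3)·log₂(Q(3)/P(3)) = 0.0876·log₂(0.0876/0.6612) = -0.25545
  Q(4)·log₂(Q(4)/P(4)) = 0.6681·log₂(0.6681/0.2388) = 0.99163

D_KL(Q||P) = 0.03261 + 0.28221 - 0.25545 + 0.99163 = 1.05100 ≈ 1.0510 bits

These are NOT equal (difference: 0.3938 bits). KL divergence is asymmetric: D_KL(P||Q) ≠ D_KL(Q||P) in general.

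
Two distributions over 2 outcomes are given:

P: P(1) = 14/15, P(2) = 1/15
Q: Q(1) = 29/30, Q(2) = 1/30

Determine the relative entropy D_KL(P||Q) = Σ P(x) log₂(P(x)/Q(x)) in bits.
0.0194 bits

D_KL(P||Q) = Σ P(x) log₂(P(x)/Q(x))

Computing term by term:
  P(1)·log₂(P(1)/Q(1)) = (14/15)·log₂((14/15)/(29/30)) = -0.04725
  P(2)·log₂(P(2)/Q(2)) = (1/15)·log₂((1/15)/(1/30)) = 0.06667

D_KL(P||Q) = -0.04725 + 0.06667 = 0.01942 ≈ 0.0194 bits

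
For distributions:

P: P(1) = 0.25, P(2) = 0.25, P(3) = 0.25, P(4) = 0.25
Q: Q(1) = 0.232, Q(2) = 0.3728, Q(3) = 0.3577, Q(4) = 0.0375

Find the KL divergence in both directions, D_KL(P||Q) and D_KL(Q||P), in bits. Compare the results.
D_KL(P||Q) = 0.4379 bits, D_KL(Q||P) = 0.2721 bits. D_KL(P||Q) is larger than D_KL(Q||P) by 0.1658 bits; the two directions differ.

D_KL(P||Q) = Σ P(x) log₂(P(x)/Q(x))

Computing term by term:
  P(1)·log₂(P(1)/Q(1)) = 0.25·log₂(0.25/0.232) = 0.02695
  P(2)·log₂(P(2)/Q(2)) = 0.25·log₂(0.25/0.3728) = -0.14412
  P(3)·log₂(P(3)/Q(3)) = 0.25·log₂(0.25/0.3577) = -0.12921
  P(4)·log₂(P(4)/Q(4)) = 0.25·log₂(0.25/0.0375) = 0.68424

D_KL(P||Q) = 0.02695 - 0.14412 - 0.12921 + 0.68424 = 0.43786 ≈ 0.4379 bits

D_KL(Q||P) = Σ Q(x) log₂(Q(x)/P(x))

Computing term by term:
  Q(1)·log₂(Q(1)/P(1)) = 0.232·log₂(0.232/0.25) = -0.02501
  Q(2)·log₂(Q(2)/P(2)) = 0.3728·log₂(0.3728/0.25) = 0.21491
  Q(3)·log₂(Q(3)/P(3)) = 0.3577·log₂(0.3577/0.25) = 0.18487
  Q(4)·log₂(Q(4)/P(4)) = 0.0375·log₂(0.0375/0.25) = -0.10264

D_KL(Q||P) = -0.02501 + 0.21491 + 0.18487 - 0.10264 = 0.27213 ≈ 0.2721 bits

These are NOT equal (difference: 0.1658 bits). KL divergence is asymmetric: D_KL(P||Q) ≠ D_KL(Q||P) in general.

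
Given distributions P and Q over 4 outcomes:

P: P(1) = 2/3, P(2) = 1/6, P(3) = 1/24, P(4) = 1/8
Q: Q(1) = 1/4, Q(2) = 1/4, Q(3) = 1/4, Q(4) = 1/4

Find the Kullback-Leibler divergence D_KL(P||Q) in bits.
0.6132 bits

D_KL(P||Q) = Σ P(x) log₂(P(x)/Q(x))

Computing term by term:
  P(1)·log₂(P(1)/Q(1)) = (2/3)·log₂((2/3)/(1/4)) = 0.94336
  P(2)·log₂(P(2)/Q(2)) = (1/6)·log₂((1/6)/(1/4)) = -0.09749
  P(3)·log₂(P(3)/Q(3)) = (1/24)·log₂((1/24)/(1/4)) = -0.10771
  P(4)·log₂(P(4)/Q(4)) = (1/8)·log₂((1/8)/(1/4)) = -0.12500

D_KL(P||Q) = 0.94336 - 0.09749 - 0.10771 - 0.12500 = 0.61316 ≈ 0.6132 bits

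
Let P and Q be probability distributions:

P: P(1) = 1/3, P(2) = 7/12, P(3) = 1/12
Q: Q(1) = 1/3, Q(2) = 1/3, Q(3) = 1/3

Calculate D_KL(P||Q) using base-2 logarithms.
0.3043 bits

D_KL(P||Q) = Σ P(x) log₂(P(x)/Q(x))

Computing term by term:
  P(1)·log₂(P(1)/Q(1)) = (1/3)·log₂((1/3)/(1/3)) = 0.00000
  P(2)·log₂(P(2)/Q(2)) = (7/12)·log₂((7/12)/(1/3)) = 0.47096
  P(3)·log₂(P(3)/Q(3)) = (1/12)·log₂((1/12)/(1/3)) = -0.16667

D_KL(P||Q) = 0.00000 + 0.47096 - 0.16667 = 0.30429 ≈ 0.3043 bits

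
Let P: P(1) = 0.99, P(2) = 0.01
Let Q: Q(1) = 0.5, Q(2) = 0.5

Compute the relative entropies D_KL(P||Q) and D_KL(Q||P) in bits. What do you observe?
D_KL(P||Q) = 0.9192 bits, D_KL(Q||P) = 2.3292 bits. The two directions give different values (D_KL(Q||P) exceeds D_KL(P||Q) by 1.4100 bits): KL divergence is asymmetric.

D_KL(P||Q) = Σ P(x) log₂(P(x)/Q(x))

Computing term by term:
  P(1)·log₂(P(1)/Q(1)) = 0.99·log₂(0.99/0.5) = 0.97565
  P(2)·log₂(P(2)/Q(2)) = 0.01·log₂(0.01/0.5) = -0.05644

D_KL(P||Q) = 0.97565 - 0.05644 = 0.91921 ≈ 0.9192 bits

D_KL(Q||P) = Σ Q(x) log₂(Q(x)/P(x))

Computing term by term:
  Q(1)·log₂(Q(1)/P(1)) = 0.5·log₂(0.5/0.99) = -0.49275
  Q(2)·log₂(Q(2)/P(2)) = 0.5·log₂(0.5/0.01) = 2.82193

D_KL(Q||P) = -0.49275 + 2.82193 = 2.32918 ≈ 2.3292 bits

These are NOT equal (difference: 1.4100 bits). KL divergence is asymmetric: D_KL(P||Q) ≠ D_KL(Q||P) in general.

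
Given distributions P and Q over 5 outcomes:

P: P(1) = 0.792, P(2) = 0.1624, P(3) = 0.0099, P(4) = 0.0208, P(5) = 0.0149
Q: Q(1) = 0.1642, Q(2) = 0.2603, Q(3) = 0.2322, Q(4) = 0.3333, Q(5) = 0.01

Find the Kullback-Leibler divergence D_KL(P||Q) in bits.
1.5676 bits

D_KL(P||Q) = Σ P(x) log₂(P(x)/Q(x))

Computing term by term:
  P(1)·log₂(P(1)/Q(1)) = 0.792·log₂(0.792/0.1642) = 1.79788
  P(2)·log₂(P(2)/Q(2)) = 0.1624·log₂(0.1624/0.2603) = -0.11053
  P(3)·log₂(P(3)/Q(3)) = 0.0099·log₂(0.0099/0.2322) = -0.04506
  P(4)·log₂(P(4)/Q(4)) = 0.0208·log₂(0.0208/0.3333) = -0.08325
  P(5)·log₂(P(5)/Q(5)) = 0.0149·log₂(0.0149/0.01) = 0.00857

D_KL(P||Q) = 1.79788 - 0.11053 - 0.04506 - 0.08325 + 0.00857 = 1.56761 ≈ 1.5676 bits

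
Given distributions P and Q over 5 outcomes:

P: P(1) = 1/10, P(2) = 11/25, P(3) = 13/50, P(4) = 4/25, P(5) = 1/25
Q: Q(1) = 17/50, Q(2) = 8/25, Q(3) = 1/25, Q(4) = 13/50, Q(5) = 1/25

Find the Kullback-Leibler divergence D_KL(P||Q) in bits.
0.6156 bits

D_KL(P||Q) = Σ P(x) log₂(P(x)/Q(x))

Computing term by term:
  P(1)·log₂(P(1)/Q(1)) = (1/10)·log₂((1/10)/(17/50)) = -0.17655
  P(2)·log₂(P(2)/Q(2)) = (11/25)·log₂((11/25)/(8/25)) = 0.20215
  P(3)·log₂(P(3)/Q(3)) = (13/50)·log₂((13/50)/(1/25)) = 0.70211
  P(4)·log₂(P(4)/Q(4)) = (4/25)·log₂((4/25)/(13/50)) = -0.11207
  P(5)·log₂(P(5)/Q(5)) = (1/25)·log₂((1/25)/(1/25)) = 0.00000

D_KL(P||Q) = -0.17655 + 0.20215 + 0.70211 - 0.11207 + 0.00000 = 0.61564 ≈ 0.6156 bits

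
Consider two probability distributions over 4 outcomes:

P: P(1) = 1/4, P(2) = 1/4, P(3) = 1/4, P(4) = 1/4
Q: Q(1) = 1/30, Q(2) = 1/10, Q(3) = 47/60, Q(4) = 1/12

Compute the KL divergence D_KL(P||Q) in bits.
1.0415 bits

D_KL(P||Q) = Σ P(x) log₂(P(x)/Q(x))

Computing term by term:
  P(1)·log₂(P(1)/Q(1)) = (1/4)·log₂((1/4)/(1/30)) = 0.72672
  P(2)·log₂(P(2)/Q(2)) = (1/4)·log₂((1/4)/(1/10)) = 0.33048
  P(3)·log₂(P(3)/Q(3)) = (1/4)·log₂((1/4)/(47/60)) = -0.41192
  P(4)·log₂(P(4)/Q(4)) = (1/4)·log₂((1/4)/(1/12)) = 0.39624

D_KL(P||Q) = 0.72672 + 0.33048 - 0.41192 + 0.39624 = 1.04152 ≈ 1.0415 bits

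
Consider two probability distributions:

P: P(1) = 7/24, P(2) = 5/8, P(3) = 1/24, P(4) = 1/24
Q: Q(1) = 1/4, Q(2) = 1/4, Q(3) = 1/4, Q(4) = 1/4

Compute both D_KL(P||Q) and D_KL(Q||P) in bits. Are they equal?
D_KL(P||Q) = 0.6757 bits, D_KL(Q||P) = 0.9064 bits. No, they are not equal.

D_KL(P||Q) = Σ P(x) log₂(P(x)/Q(x))

Computing term by term:
  P(1)·log₂(P(1)/Q(1)) = (7/24)·log₂((7/24)/(1/4)) = 0.06486
  P(2)·log₂(P(2)/Q(2)) = (5/8)·log₂((5/8)/(1/4)) = 0.82621
  P(3)·log₂(P(3)/Q(3)) = (1/24)·log₂((1/24)/(1/4)) = -0.10771
  P(4)·log₂(P(4)/Q(4)) = (1/24)·log₂((1/24)/(1/4)) = -0.10771

D_KL(P||Q) = 0.06486 + 0.82621 - 0.10771 - 0.10771 = 0.67565 ≈ 0.6757 bits

D_KL(Q||P) = Σ Q(x) log₂(Q(x)/P(x))

Computing term by term:
  Q(1)·log₂(Q(1)/P(1)) = (1/4)·log₂((1/4)/(7/24)) = -0.05560
  Q(2)·log₂(Q(2)/P(2)) = (1/4)·log₂((1/4)/(5/8)) = -0.33048
  Q(3)·log₂(Q(3)/P(3)) = (1/4)·log₂((1/4)/(1/24)) = 0.64624
  Q(4)·log₂(Q(4)/P(4)) = (1/4)·log₂((1/4)/(1/24)) = 0.64624

D_KL(Q||P) = -0.05560 - 0.33048 + 0.64624 + 0.64624 = 0.90640 ≈ 0.9064 bits

These are NOT equal (difference: 0.2307 bits). KL divergence is asymmetric: D_KL(P||Q) ≠ D_KL(Q||P) in general.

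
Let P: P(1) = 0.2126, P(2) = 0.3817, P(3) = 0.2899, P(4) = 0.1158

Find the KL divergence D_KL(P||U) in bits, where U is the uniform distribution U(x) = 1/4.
0.1167 bits

U(i) = 1/4 for all i

D_KL(P||U) = Σ P(x) log₂(P(x) / (1/4))
           = Σ P(x) log₂(P(x)) + log₂(4)
           = log₂(4) - H(P)

H(P) = -Σ P(x) log₂(P(x)):
  -P(1)·log₂(P(1)) = -(0.2126)·log₂(0.2126) = 0.47490
  -P(2)·log₂(P(2)) = -(0.3817)·log₂(0.3817) = 0.53037
  -P(3)·log₂(P(3)) = -(0.2899)·log₂(0.2899) = 0.51787
  -P(4)·log₂(P(4)) = -(0.1158)·log₂(0.1158) = 0.36017
H(P) = 0.47490 + 0.53037 + 0.51787 + 0.36017 = 1.88331 bits

log₂(4) = 2.00000 bits

D_KL(P||U) = 2.00000 - 1.88331 = 0.11669 ≈ 0.1167 bits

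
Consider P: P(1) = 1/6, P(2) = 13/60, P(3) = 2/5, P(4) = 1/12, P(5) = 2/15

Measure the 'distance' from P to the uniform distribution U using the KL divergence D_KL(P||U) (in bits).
0.1979 bits

U(i) = 1/5 for all i

D_KL(P||U) = Σ P(x) log₂(P(x) / (1/5))
           = Σ P(x) log₂(P(x)) + log₂(5)
           = log₂(5) - H(P)

H(P) = -Σ P(x) log₂(P(x)):
  -P(1)·log₂(P(1)) = -(1/6)·log₂(1/6) = 0.43083
  -P(2)·log₂(P(2)) = -(13/60)·log₂(13/60) = 0.47806
  -P(3)·log₂(P(3)) = -(2/5)·log₂(2/5) = 0.52877
  -P(4)·log₂(P(4)) = -(1/12)·log₂(1/12) = 0.29875
  -P(5)·log₂(P(5)) = -(2/15)·log₂(2/15) = 0.38759
H(P) = 0.43083 + 0.47806 + 0.52877 + 0.29875 + 0.38759 = 2.12400 bits

log₂(5) = 2.32193 bits

D_KL(P||U) = 2.32193 - 2.12400 = 0.19793 ≈ 0.1979 bits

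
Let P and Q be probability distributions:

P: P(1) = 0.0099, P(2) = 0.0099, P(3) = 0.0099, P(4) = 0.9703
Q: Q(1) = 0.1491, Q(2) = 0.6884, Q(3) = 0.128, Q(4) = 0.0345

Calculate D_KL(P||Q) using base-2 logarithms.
4.5349 bits

D_KL(P||Q) = Σ P(x) log₂(P(x)/Q(x))

Computing term by term:
  P(1)·log₂(P(1)/Q(1)) = 0.0099·log₂(0.0099/0.1491) = -0.03874
  P(2)·log₂(P(2)/Q(2)) = 0.0099·log₂(0.0099/0.6884) = -0.06058
  P(3)·log₂(P(3)/Q(3)) = 0.0099·log₂(0.0099/0.128) = -0.03656
  P(4)·log₂(P(4)/Q(4)) = 0.9703·log₂(0.9703/0.0345) = 4.67079

D_KL(P||Q) = -0.03874 - 0.06058 - 0.03656 + 4.67079 = 4.53491 ≈ 4.5349 bits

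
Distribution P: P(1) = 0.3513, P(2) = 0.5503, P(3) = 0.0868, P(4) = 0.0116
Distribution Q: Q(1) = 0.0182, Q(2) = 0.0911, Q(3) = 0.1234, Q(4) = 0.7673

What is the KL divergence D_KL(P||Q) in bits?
2.8139 bits

D_KL(P||Q) = Σ P(x) log₂(P(x)/Q(x))

Computing term by term:
  P(1)·log₂(P(1)/Q(1)) = 0.3513·log₂(0.3513/0.0182) = 1.50029
  P(2)·log₂(P(2)/Q(2)) = 0.5503·log₂(0.5503/0.0911) = 1.42786
  P(3)·log₂(P(3)/Q(3)) = 0.0868·log₂(0.0868/0.1234) = -0.04406
  P(4)·log₂(P(4)/Q(4)) = 0.0116·log₂(0.0116/0.7673) = -0.07015

D_KL(P||Q) = 1.50029 + 1.42786 - 0.04406 - 0.07015 = 2.81394 ≈ 2.8139 bits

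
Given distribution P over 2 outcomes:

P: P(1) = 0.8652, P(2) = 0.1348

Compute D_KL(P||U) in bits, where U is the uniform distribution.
0.4295 bits

U(i) = 1/2 for all i

D_KL(P||U) = Σ P(x) log₂(P(x) / (1/2))
           = Σ P(x) log₂(P(x)) + log₂(2)
           = log₂(2) - H(P)

H(P) = -Σ P(x) log₂(P(x)):
  -P(1)·log₂(P(1)) = -(0.8652)·log₂(0.8652) = 0.18074
  -P(2)·log₂(P(2)) = -(0.1348)·log₂(0.1348) = 0.38972
H(P) = 0.18074 + 0.38972 = 0.57046 bits

log₂(2) = 1.00000 bits

D_KL(P||U) = 1.00000 - 0.57046 = 0.42954 ≈ 0.4295 bits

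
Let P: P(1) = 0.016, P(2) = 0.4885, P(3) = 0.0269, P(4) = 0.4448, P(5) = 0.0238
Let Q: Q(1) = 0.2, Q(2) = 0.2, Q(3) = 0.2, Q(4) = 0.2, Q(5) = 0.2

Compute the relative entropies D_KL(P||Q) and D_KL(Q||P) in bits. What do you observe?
D_KL(P||Q) = 0.9330 bits, D_KL(Q||P) = 1.4335 bits. The two directions give different values (D_KL(Q||P) exceeds D_KL(P||Q) by 0.5005 bits): KL divergence is asymmetric.

D_KL(P||Q) = Σ P(x) log₂(P(x)/Q(x))

Computing term by term:
  P(1)·log₂(P(1)/Q(1)) = 0.016·log₂(0.016/0.2) = -0.05830
  P(2)·log₂(P(2)/Q(2)) = 0.4885·log₂(0.4885/0.2) = 0.62936
  P(3)·log₂(P(3)/Q(3)) = 0.0269·log₂(0.0269/0.2) = -0.07786
  P(4)·log₂(P(4)/Q(4)) = 0.4448·log₂(0.4448/0.2) = 0.51292
  P(5)·log₂(P(5)/Q(5)) = 0.0238·log₂(0.0238/0.2) = -0.07309

D_KL(P||Q) = -0.05830 + 0.62936 - 0.07786 + 0.51292 - 0.07309 = 0.93303 ≈ 0.9330 bits

D_KL(Q||P) = Σ Q(x) log₂(Q(x)/P(x))

Computing term by term:
  Q(1)·log₂(Q(1)/P(1)) = 0.2·log₂(0.2/0.016) = 0.72877
  Q(2)·log₂(Q(2)/P(2)) = 0.2·log₂(0.2/0.4885) = -0.25767
  Q(3)·log₂(Q(3)/P(3)) = 0.2·log₂(0.2/0.0269) = 0.57886
  Q(4)·log₂(Q(4)/P(4)) = 0.2·log₂(0.2/0.4448) = -0.23063
  Q(5)·log₂(Q(5)/P(5)) = 0.2·log₂(0.2/0.0238) = 0.61419

D_KL(Q||P) = 0.72877 - 0.25767 + 0.57886 - 0.23063 + 0.61419 = 1.43352 ≈ 1.4335 bits

These are NOT equal (difference: 0.5005 bits). KL divergence is asymmetric: D_KL(P||Q) ≠ D_KL(Q||P) in general.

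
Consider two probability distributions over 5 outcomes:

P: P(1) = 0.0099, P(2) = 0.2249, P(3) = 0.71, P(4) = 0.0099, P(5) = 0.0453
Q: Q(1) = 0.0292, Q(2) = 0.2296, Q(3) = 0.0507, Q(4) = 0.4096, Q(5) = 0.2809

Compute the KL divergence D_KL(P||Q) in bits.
2.5089 bits

D_KL(P||Q) = Σ P(x) log₂(P(x)/Q(x))

Computing term by term:
  P(1)·log₂(P(1)/Q(1)) = 0.0099·log₂(0.0099/0.0292) = -0.01545
  P(2)·log₂(P(2)/Q(2)) = 0.2249·log₂(0.2249/0.2296) = -0.00671
  P(3)·log₂(P(3)/Q(3)) = 0.71·log₂(0.71/0.0507) = 2.70351
  P(4)·log₂(P(4)/Q(4)) = 0.0099·log₂(0.0099/0.4096) = -0.05317
  P(5)·log₂(P(5)/Q(5)) = 0.0453·log₂(0.0453/0.2809) = -0.11925

D_KL(P||Q) = -0.01545 - 0.00671 + 2.70351 - 0.05317 - 0.11925 = 2.50893 ≈ 2.5089 bits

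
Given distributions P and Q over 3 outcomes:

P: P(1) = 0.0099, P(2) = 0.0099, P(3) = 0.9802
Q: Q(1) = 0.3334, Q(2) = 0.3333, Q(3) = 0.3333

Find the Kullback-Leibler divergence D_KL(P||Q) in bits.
1.4250 bits

D_KL(P||Q) = Σ P(x) log₂(P(x)/Q(x))

Computing term by term:
  P(1)·log₂(P(1)/Q(1)) = 0.0099·log₂(0.0099/0.3334) = -0.05023
  P(2)·log₂(P(2)/Q(2)) = 0.0099·log₂(0.0099/0.3333) = -0.05023
  P(3)·log₂(P(3)/Q(3)) = 0.9802·log₂(0.9802/0.3333) = 1.52544

D_KL(P||Q) = -0.05023 - 0.05023 + 1.52544 = 1.42498 ≈ 1.4250 bits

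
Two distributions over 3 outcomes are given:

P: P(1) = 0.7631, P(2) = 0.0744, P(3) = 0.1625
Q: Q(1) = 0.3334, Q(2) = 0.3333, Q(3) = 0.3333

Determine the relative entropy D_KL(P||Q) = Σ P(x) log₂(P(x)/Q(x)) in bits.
0.5822 bits

D_KL(P||Q) = Σ P(x) log₂(P(x)/Q(x))

Computing term by term:
  P(1)·log₂(P(1)/Q(1)) = 0.7631·log₂(0.7631/0.3334) = 0.91161
  P(2)·log₂(P(2)/Q(2)) = 0.0744·log₂(0.0744/0.3333) = -0.16096
  P(3)·log₂(P(3)/Q(3)) = 0.1625·log₂(0.1625/0.3333) = -0.16841

D_KL(P||Q) = 0.91161 - 0.16096 - 0.16841 = 0.58224 ≈ 0.5822 bits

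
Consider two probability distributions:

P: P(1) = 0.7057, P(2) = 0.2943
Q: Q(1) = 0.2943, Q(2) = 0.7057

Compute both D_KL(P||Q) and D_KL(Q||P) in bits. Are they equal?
D_KL(P||Q) = 0.5191 bits, D_KL(Q||P) = 0.5191 bits. Yes, in this case they are equal (although KL divergence is not symmetric in general).

D_KL(P||Q) = Σ P(x) log₂(P(x)/Q(x))

Computing term by term:
  P(1)·log₂(P(1)/Q(1)) = 0.7057·log₂(0.7057/0.2943) = 0.89043
  P(2)·log₂(P(2)/Q(2)) = 0.2943·log₂(0.2943/0.7057) = -0.37134

D_KL(P||Q) = 0.89043 - 0.37134 = 0.51909 ≈ 0.5191 bits

D_KL(Q||P) = Σ Q(x) log₂(Q(x)/P(x))

Computing term by term:
  Q(1)·log₂(Q(1)/P(1)) = 0.2943·log₂(0.2943/0.7057) = -0.37134
  Q(2)·log₂(Q(2)/P(2)) = 0.7057·log₂(0.7057/0.2943) = 0.89043

D_KL(Q||P) = -0.37134 + 0.89043 = 0.51909 ≈ 0.5191 bits

These ARE equal here. Q is P with outcomes relabeled (Q(1) = P(2), Q(2) = P(1)) by a relabeling that is its own inverse, so the two sums contain exactly the same terms in a different order. This is a special case — KL divergence is not symmetric in general: D_KL(P||Q) ≠ D_KL(Q||P) for most P, Q.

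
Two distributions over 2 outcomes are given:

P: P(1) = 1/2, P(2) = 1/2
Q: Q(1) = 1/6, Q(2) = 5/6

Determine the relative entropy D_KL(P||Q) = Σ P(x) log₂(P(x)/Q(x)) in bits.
0.4240 bits

D_KL(P||Q) = Σ P(x) log₂(P(x)/Q(x))

Computing term by term:
  P(1)·log₂(P(1)/Q(1)) = (1/2)·log₂((1/2)/(1/6)) = 0.79248
  P(2)·log₂(P(2)/Q(2)) = (1/2)·log₂((1/2)/(5/6)) = -0.36848

D_KL(P||Q) = 0.79248 - 0.36848 = 0.42400 ≈ 0.4240 bits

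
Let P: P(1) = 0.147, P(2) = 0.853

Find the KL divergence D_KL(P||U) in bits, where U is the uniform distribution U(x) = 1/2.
0.3977 bits

U(i) = 1/2 for all i

D_KL(P||U) = Σ P(x) log₂(P(x) / (1/2))
           = Σ P(x) log₂(P(x)) + log₂(2)
           = log₂(2) - H(P)

H(P) = -Σ P(x) log₂(P(x)):
  -P(1)·log₂(P(1)) = -(0.147)·log₂(0.147) = 0.40662
  -P(2)·log₂(P(2)) = -(0.853)·log₂(0.853) = 0.19566
H(P) = 0.40662 + 0.19566 = 0.60228 bits

log₂(2) = 1.00000 bits

D_KL(P||U) = 1.00000 - 0.60228 = 0.39772 ≈ 0.3977 bits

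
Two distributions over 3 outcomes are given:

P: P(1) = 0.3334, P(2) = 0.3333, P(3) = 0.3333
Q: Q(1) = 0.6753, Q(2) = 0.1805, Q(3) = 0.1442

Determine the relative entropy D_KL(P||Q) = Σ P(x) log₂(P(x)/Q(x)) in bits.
0.3583 bits

D_KL(P||Q) = Σ P(x) log₂(P(x)/Q(x))

Computing term by term:
  P(1)·log₂(P(1)/Q(1)) = 0.3334·log₂(0.3334/0.6753) = -0.33949
  P(2)·log₂(P(2)/Q(2)) = 0.3333·log₂(0.3333/0.1805) = 0.29491
  P(3)·log₂(P(3)/Q(3)) = 0.3333·log₂(0.3333/0.1442) = 0.40288

D_KL(P||Q) = -0.33949 + 0.29491 + 0.40288 = 0.35830 ≈ 0.3583 bits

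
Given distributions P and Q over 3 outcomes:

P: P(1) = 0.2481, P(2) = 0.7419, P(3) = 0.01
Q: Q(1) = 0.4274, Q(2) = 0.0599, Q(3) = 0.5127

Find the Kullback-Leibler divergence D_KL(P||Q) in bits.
2.4421 bits

D_KL(P||Q) = Σ P(x) log₂(P(x)/Q(x))

Computing term by term:
  P(1)·log₂(P(1)/Q(1)) = 0.2481·log₂(0.2481/0.4274) = -0.19468
  P(2)·log₂(P(2)/Q(2)) = 0.7419·log₂(0.7419/0.0599) = 2.69354
  P(3)·log₂(P(3)/Q(3)) = 0.01·log₂(0.01/0.5127) = -0.05680

D_KL(P||Q) = -0.19468 + 2.69354 - 0.05680 = 2.44206 ≈ 2.4421 bits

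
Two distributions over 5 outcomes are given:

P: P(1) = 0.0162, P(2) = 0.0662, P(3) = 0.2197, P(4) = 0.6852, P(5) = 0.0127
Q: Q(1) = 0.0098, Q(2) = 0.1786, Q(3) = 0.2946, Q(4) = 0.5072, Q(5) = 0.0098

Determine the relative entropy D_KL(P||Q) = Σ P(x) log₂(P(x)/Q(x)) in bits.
0.1261 bits

D_KL(P||Q) = Σ P(x) log₂(P(x)/Q(x))

Computing term by term:
  P(1)·log₂(P(1)/Q(1)) = 0.0162·log₂(0.0162/0.0098) = 0.01175
  P(2)·log₂(P(2)/Q(2)) = 0.0662·log₂(0.0662/0.1786) = -0.09479
  P(3)·log₂(P(3)/Q(3)) = 0.2197·log₂(0.2197/0.2946) = -0.09298
  P(4)·log₂(P(4)/Q(4)) = 0.6852·log₂(0.6852/0.5072) = 0.29736
  P(5)·log₂(P(5)/Q(5)) = 0.0127·log₂(0.0127/0.0098) = 0.00475

D_KL(P||Q) = 0.01175 - 0.09479 - 0.09298 + 0.29736 + 0.00475 = 0.12609 ≈ 0.1261 bits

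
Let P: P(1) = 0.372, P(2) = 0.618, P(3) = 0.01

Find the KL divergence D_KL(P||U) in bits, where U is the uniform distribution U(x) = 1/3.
0.5587 bits

U(i) = 1/3 for all i

D_KL(P||U) = Σ P(x) log₂(P(x) / (1/3))
           = Σ P(x) log₂(P(x)) + log₂(3)
           = log₂(3) - H(P)

H(P) = -Σ P(x) log₂(P(x)):
  -P(1)·log₂(P(1)) = -(0.372)·log₂(0.372) = 0.53070
  -P(2)·log₂(P(2)) = -(0.618)·log₂(0.618) = 0.42909
  -P(3)·log₂(P(3)) = -(0.01)·log₂(0.01) = 0.06644
H(P) = 0.53070 + 0.42909 + 0.06644 = 1.02623 bits

log₂(3) = 1.58496 bits

D_KL(P||U) = 1.58496 - 1.02623 = 0.55873 ≈ 0.5587 bits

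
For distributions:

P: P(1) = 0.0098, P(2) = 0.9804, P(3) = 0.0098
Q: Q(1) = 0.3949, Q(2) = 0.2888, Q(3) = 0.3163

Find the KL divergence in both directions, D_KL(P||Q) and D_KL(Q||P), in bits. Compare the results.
D_KL(P||Q) = 1.6274 bits, D_KL(Q||P) = 3.1820 bits. D_KL(Q||P) is larger than D_KL(P||Q) by 1.5546 bits; the two directions differ.

D_KL(P||Q) = Σ P(x) log₂(P(x)/Q(x))

Computing term by term:
  P(1)·log₂(P(1)/Q(1)) = 0.0098·log₂(0.0098/0.3949) = -0.05226
  P(2)·log₂(P(2)/Q(2)) = 0.9804·log₂(0.9804/0.2888) = 1.72874
  P(3)·log₂(P(3)/Q(3)) = 0.0098·log₂(0.0098/0.3163) = -0.04912

D_KL(P||Q) = -0.05226 + 1.72874 - 0.04912 = 1.62736 ≈ 1.6274 bits

D_KL(Q||P) = Σ Q(x) log₂(Q(x)/P(x))

Computing term by term:
  Q(1)·log₂(Q(1)/P(1)) = 0.3949·log₂(0.3949/0.0098) = 2.10583
  Q(2)·log₂(Q(2)/P(2)) = 0.2888·log₂(0.2888/0.9804) = -0.50924
  Q(3)·log₂(Q(3)/P(3)) = 0.3163·log₂(0.3163/0.0098) = 1.58541

D_KL(Q||P) = 2.10583 - 0.50924 + 1.58541 = 3.18200 ≈ 3.1820 bits

These are NOT equal (difference: 1.5546 bits). KL divergence is asymmetric: D_KL(P||Q) ≠ D_KL(Q||P) in general.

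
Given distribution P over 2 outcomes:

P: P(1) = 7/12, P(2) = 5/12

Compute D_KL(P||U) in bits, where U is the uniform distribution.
0.0201 bits

U(i) = 1/2 for all i

D_KL(P||U) = Σ P(x) log₂(P(x) / (1/2))
           = Σ P(x) log₂(P(x)) + log₂(2)
           = log₂(2) - H(P)

H(P) = -Σ P(x) log₂(P(x)):
  -P(1)·log₂(P(1)) = -(7/12)·log₂(7/12) = 0.45360
  -P(2)·log₂(P(2)) = -(5/12)·log₂(5/12) = 0.52626
H(P) = 0.45360 + 0.52626 = 0.97986 bits

log₂(2) = 1.00000 bits

D_KL(P||U) = 1.00000 - 0.97986 = 0.02014 ≈ 0.0201 bits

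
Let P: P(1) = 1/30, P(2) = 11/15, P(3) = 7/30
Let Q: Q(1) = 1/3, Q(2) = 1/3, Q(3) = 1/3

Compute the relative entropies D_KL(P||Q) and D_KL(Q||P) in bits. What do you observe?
D_KL(P||Q) = 0.6034 bits, D_KL(Q||P) = 0.8997 bits. The two directions give different values (D_KL(Q||P) exceeds D_KL(P||Q) by 0.2963 bits): KL divergence is asymmetric.

D_KL(P||Q) = Σ P(x) log₂(P(x)/Q(x))

Computing term by term:
  P(1)·log₂(P(1)/Q(1)) = (1/30)·log₂((1/30)/(1/3)) = -0.11073
  P(2)·log₂(P(2)/Q(2)) = (11/15)·log₂((11/15)/(1/3)) = 0.83417
  P(3)·log₂(P(3)/Q(3)) = (7/30)·log₂((7/30)/(1/3)) = -0.12007

D_KL(P||Q) = -0.11073 + 0.83417 - 0.12007 = 0.60337 ≈ 0.6034 bits

D_KL(Q||P) = Σ Q(x) log₂(Q(x)/P(x))

Computing term by term:
  Q(1)·log₂(Q(1)/P(1)) = (1/3)·log₂((1/3)/(1/30)) = 1.10731
  Q(2)·log₂(Q(2)/P(2)) = (1/3)·log₂((1/3)/(11/15)) = -0.37917
  Q(3)·log₂(Q(3)/P(3)) = (1/3)·log₂((1/3)/(7/30)) = 0.17152

D_KL(Q||P) = 1.10731 - 0.37917 + 0.17152 = 0.89966 ≈ 0.8997 bits

These are NOT equal (difference: 0.2963 bits). KL divergence is asymmetric: D_KL(P||Q) ≠ D_KL(Q||P) in general.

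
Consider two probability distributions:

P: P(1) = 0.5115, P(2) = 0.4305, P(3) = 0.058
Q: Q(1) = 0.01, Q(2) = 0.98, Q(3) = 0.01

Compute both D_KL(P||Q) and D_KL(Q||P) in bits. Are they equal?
D_KL(P||Q) = 2.5398 bits, D_KL(Q||P) = 1.0809 bits. No, they are not equal.

D_KL(P||Q) = Σ P(x) log₂(P(x)/Q(x))

Computing term by term:
  P(1)·log₂(P(1)/Q(1)) = 0.5115·log₂(0.5115/0.01) = 2.90361
  P(2)·log₂(P(2)/Q(2)) = 0.4305·log₂(0.4305/0.98) = -0.51090
  P(3)·log₂(P(3)/Q(3)) = 0.058·log₂(0.058/0.01) = 0.14709

D_KL(P||Q) = 2.90361 - 0.51090 + 0.14709 = 2.53980 ≈ 2.5398 bits

D_KL(Q||P) = Σ Q(x) log₂(Q(x)/P(x))

Computing term by term:
  Q(1)·log₂(Q(1)/P(1)) = 0.01·log₂(0.01/0.5115) = -0.05677
  Q(2)·log₂(Q(2)/P(2)) = 0.98·log₂(0.98/0.4305) = 1.16303
  Q(3)·log₂(Q(3)/P(3)) = 0.01·log₂(0.01/0.058) = -0.02536

D_KL(Q||P) = -0.05677 + 1.16303 - 0.02536 = 1.08090 ≈ 1.0809 bits

These are NOT equal (difference: 1.4589 bits). KL divergence is asymmetric: D_KL(P||Q) ≠ D_KL(Q||P) in general.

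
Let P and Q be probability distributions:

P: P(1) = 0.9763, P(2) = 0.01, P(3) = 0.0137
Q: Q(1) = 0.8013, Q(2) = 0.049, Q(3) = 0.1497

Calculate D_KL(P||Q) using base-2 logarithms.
0.2080 bits

D_KL(P||Q) = Σ P(x) log₂(P(x)/Q(x))

Computing term by term:
  P(1)·log₂(P(1)/Q(1)) = 0.9763·log₂(0.9763/0.8013) = 0.27823
  P(2)·log₂(P(2)/Q(2)) = 0.01·log₂(0.01/0.049) = -0.02293
  P(3)·log₂(P(3)/Q(3)) = 0.0137·log₂(0.0137/0.1497) = -0.04726

D_KL(P||Q) = 0.27823 - 0.02293 - 0.04726 = 0.20804 ≈ 0.2080 bits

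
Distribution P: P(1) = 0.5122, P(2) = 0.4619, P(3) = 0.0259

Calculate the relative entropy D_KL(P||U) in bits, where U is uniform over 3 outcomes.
0.4393 bits

U(i) = 1/3 for all i

D_KL(P||U) = Σ P(x) log₂(P(x) / (1/3))
           = Σ P(x) log₂(P(x)) + log₂(3)
           = log₂(3) - H(P)

H(P) = -Σ P(x) log₂(P(x)):
  -P(1)·log₂(P(1)) = -(0.5122)·log₂(0.5122) = 0.49439
  -P(2)·log₂(P(2)) = -(0.4619)·log₂(0.4619) = 0.51472
  -P(3)·log₂(P(3)) = -(0.0259)·log₂(0.0259) = 0.13652
H(P) = 0.49439 + 0.51472 + 0.13652 = 1.14563 bits

log₂(3) = 1.58496 bits

D_KL(P||U) = 1.58496 - 1.14563 = 0.43933 ≈ 0.4393 bits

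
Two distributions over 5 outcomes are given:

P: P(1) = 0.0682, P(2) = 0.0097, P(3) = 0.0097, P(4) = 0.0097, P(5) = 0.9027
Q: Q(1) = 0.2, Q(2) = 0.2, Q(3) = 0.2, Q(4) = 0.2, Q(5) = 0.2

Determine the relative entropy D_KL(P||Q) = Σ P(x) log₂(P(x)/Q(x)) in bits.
1.7298 bits

D_KL(P||Q) = Σ P(x) log₂(P(x)/Q(x))

Computing term by term:
  P(1)·log₂(P(1)/Q(1)) = 0.0682·log₂(0.0682/0.2) = -0.10586
  P(2)·log₂(P(2)/Q(2)) = 0.0097·log₂(0.0097/0.2) = -0.04235
  P(3)·log₂(P(3)/Q(3)) = 0.0097·log₂(0.0097/0.2) = -0.04235
  P(4)·log₂(P(4)/Q(4)) = 0.0097·log₂(0.0097/0.2) = -0.04235
  P(5)·log₂(P(5)/Q(5)) = 0.9027·log₂(0.9027/0.2) = 1.96269

D_KL(P||Q) = -0.10586 - 0.04235 - 0.04235 - 0.04235 + 1.96269 = 1.72978 ≈ 1.7298 bits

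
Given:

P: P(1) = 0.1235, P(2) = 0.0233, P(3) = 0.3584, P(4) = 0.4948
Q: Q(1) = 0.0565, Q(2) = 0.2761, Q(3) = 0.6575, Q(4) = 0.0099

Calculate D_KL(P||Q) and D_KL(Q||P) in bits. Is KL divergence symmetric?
D_KL(P||Q) = 2.5348 bits, D_KL(Q||P) = 1.4408 bits. No, KL divergence is not symmetric.

D_KL(P||Q) = Σ P(x) log₂(P(x)/Q(x))

Computing term by term:
  P(1)·log₂(P(1)/Q(1)) = 0.1235·log₂(0.1235/0.0565) = 0.13933
  P(2)·log₂(P(2)/Q(2)) = 0.0233·log₂(0.0233/0.2761) = -0.08311
  P(3)·log₂(P(3)/Q(3)) = 0.3584·log₂(0.3584/0.6575) = -0.31375
  P(4)·log₂(P(4)/Q(4)) = 0.4948·log₂(0.4948/0.0099) = 2.79229

D_KL(P||Q) = 0.13933 - 0.08311 - 0.31375 + 2.79229 = 2.53476 ≈ 2.5348 bits

D_KL(Q||P) = Σ Q(x) log₂(Q(x)/P(x))

Computing term by term:
  Q(1)·log₂(Q(1)/P(1)) = 0.0565·log₂(0.0565/0.1235) = -0.06374
  Q(2)·log₂(Q(2)/P(2)) = 0.2761·log₂(0.2761/0.0233) = 0.98479
  Q(3)·log₂(Q(3)/P(3)) = 0.6575·log₂(0.6575/0.3584) = 0.57559
  Q(4)·log₂(Q(4)/P(4)) = 0.0099·log₂(0.0099/0.4948) = -0.05587

D_KL(Q||P) = -0.06374 + 0.98479 + 0.57559 - 0.05587 = 1.44077 ≈ 1.4408 bits

These are NOT equal (difference: 1.0940 bits). KL divergence is asymmetric: D_KL(P||Q) ≠ D_KL(Q||P) in general.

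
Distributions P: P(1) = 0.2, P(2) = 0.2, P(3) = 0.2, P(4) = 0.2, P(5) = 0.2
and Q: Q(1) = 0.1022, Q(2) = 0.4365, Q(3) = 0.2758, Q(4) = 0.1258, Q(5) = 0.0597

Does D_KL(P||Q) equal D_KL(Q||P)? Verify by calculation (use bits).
D_KL(P||Q) = 0.3584 bits, D_KL(Q||P) = 0.3321 bits. No — D_KL(P||Q) ≠ D_KL(Q||P) for this pair.

D_KL(P||Q) = Σ P(x) log₂(P(x)/Q(x))

Computing term by term:
  P(1)·log₂(P(1)/Q(1)) = 0.2·log₂(0.2/0.1022) = 0.19372
  P(2)·log₂(P(2)/Q(2)) = 0.2·log₂(0.2/0.4365) = -0.22520
  P(3)·log₂(P(3)/Q(3)) = 0.2·log₂(0.2/0.2758) = -0.09272
  P(4)·log₂(P(4)/Q(4)) = 0.2·log₂(0.2/0.1258) = 0.13377
  P(5)·log₂(P(5)/Q(5)) = 0.2·log₂(0.2/0.0597) = 0.34884

D_KL(P||Q) = 0.19372 - 0.22520 - 0.09272 + 0.13377 + 0.34884 = 0.35841 ≈ 0.3584 bits

D_KL(Q||P) = Σ Q(x) log₂(Q(x)/P(x))

Computing term by term:
  Q(1)·log₂(Q(1)/P(1)) = 0.1022·log₂(0.1022/0.2) = -0.09899
  Q(2)·log₂(Q(2)/P(2)) = 0.4365·log₂(0.4365/0.2) = 0.49149
  Q(3)·log₂(Q(3)/P(3)) = 0.2758·log₂(0.2758/0.2) = 0.12787
  Q(4)·log₂(Q(4)/P(4)) = 0.1258·log₂(0.1258/0.2) = -0.08414
  Q(5)·log₂(Q(5)/P(5)) = 0.0597·log₂(0.0597/0.2) = -0.10413

D_KL(Q||P) = -0.09899 + 0.49149 + 0.12787 - 0.08414 - 0.10413 = 0.33210 ≈ 0.3321 bits

These are NOT equal (difference: 0.0263 bits). KL divergence is asymmetric: D_KL(P||Q) ≠ D_KL(Q||P) in general.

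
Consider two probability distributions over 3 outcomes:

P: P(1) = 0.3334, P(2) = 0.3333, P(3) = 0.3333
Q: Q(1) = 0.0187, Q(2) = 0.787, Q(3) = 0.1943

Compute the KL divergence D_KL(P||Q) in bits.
1.2320 bits

D_KL(P||Q) = Σ P(x) log₂(P(x)/Q(x))

Computing term by term:
  P(1)·log₂(P(1)/Q(1)) = 0.3334·log₂(0.3334/0.0187) = 1.38566
  P(2)·log₂(P(2)/Q(2)) = 0.3333·log₂(0.3333/0.787) = -0.41314
  P(3)·log₂(P(3)/Q(3)) = 0.3333·log₂(0.3333/0.1943) = 0.25949

D_KL(P||Q) = 1.38566 - 0.41314 + 0.25949 = 1.23201 ≈ 1.2320 bits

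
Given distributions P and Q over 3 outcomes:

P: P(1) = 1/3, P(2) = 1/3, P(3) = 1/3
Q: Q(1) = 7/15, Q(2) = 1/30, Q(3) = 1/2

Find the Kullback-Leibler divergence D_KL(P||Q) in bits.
0.7505 bits

D_KL(P||Q) = Σ P(x) log₂(P(x)/Q(x))

Computing term by term:
  P(1)·log₂(P(1)/Q(1)) = (1/3)·log₂((1/3)/(7/15)) = -0.16181
  P(2)·log₂(P(2)/Q(2)) = (1/3)·log₂((1/3)/(1/30)) = 1.10731
  P(3)·log₂(P(3)/Q(3)) = (1/3)·log₂((1/3)/(1/2)) = -0.19499

D_KL(P||Q) = -0.16181 + 1.10731 - 0.19499 = 0.75051 ≈ 0.7505 bits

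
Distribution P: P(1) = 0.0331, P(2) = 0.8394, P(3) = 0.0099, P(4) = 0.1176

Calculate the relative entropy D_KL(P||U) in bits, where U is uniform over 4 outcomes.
1.1962 bits

U(i) = 1/4 for all i

D_KL(P||U) = Σ P(x) log₂(P(x) / (1/4))
           = Σ P(x) log₂(P(x)) + log₂(4)
           = log₂(4) - H(P)

H(P) = -Σ P(x) log₂(P(x)):
  -P(1)·log₂(P(1)) = -(0.0331)·log₂(0.0331) = 0.16275
  -P(2)·log₂(P(2)) = -(0.8394)·log₂(0.8394) = 0.21201
  -P(3)·log₂(P(3)) = -(0.0099)·log₂(0.0099) = 0.06592
  -P(4)·log₂(P(4)) = -(0.1176)·log₂(0.1176) = 0.36315
H(P) = 0.16275 + 0.21201 + 0.06592 + 0.36315 = 0.80383 bits

log₂(4) = 2.00000 bits

D_KL(P||U) = 2.00000 - 0.80383 = 1.19617 ≈ 1.1962 bits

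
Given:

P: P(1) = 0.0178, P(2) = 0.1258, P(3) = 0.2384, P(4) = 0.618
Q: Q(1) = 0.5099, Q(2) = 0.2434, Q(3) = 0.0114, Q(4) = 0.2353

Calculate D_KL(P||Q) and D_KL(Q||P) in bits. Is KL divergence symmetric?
D_KL(P||Q) = 1.7007 bits, D_KL(Q||P) = 2.3220 bits. No, KL divergence is not symmetric.

D_KL(P||Q) = Σ P(x) log₂(P(x)/Q(x))

Computing term by term:
  P(1)·log₂(P(1)/Q(1)) = 0.0178·log₂(0.0178/0.5099) = -0.08616
  P(2)·log₂(P(2)/Q(2)) = 0.1258·log₂(0.1258/0.2434) = -0.11979
  P(3)·log₂(P(3)/Q(3)) = 0.2384·log₂(0.2384/0.0114) = 1.04569
  P(4)·log₂(P(4)/Q(4)) = 0.618·log₂(0.618/0.2353) = 0.86094

D_KL(P||Q) = -0.08616 - 0.11979 + 1.04569 + 0.86094 = 1.70068 ≈ 1.7007 bits

D_KL(Q||P) = Σ Q(x) log₂(Q(x)/P(x))

Computing term by term:
  Q(1)·log₂(Q(1)/P(1)) = 0.5099·log₂(0.5099/0.0178) = 2.46805
  Q(2)·log₂(Q(2)/P(2)) = 0.2434·log₂(0.2434/0.1258) = 0.23176
  Q(3)·log₂(Q(3)/P(3)) = 0.0114·log₂(0.0114/0.2384) = -0.05000
  Q(4)·log₂(Q(4)/P(4)) = 0.2353·log₂(0.2353/0.618) = -0.32780

D_KL(Q||P) = 2.46805 + 0.23176 - 0.05000 - 0.32780 = 2.32201 ≈ 2.3220 bits

These are NOT equal (difference: 0.6213 bits). KL divergence is asymmetric: D_KL(P||Q) ≠ D_KL(Q||P) in general.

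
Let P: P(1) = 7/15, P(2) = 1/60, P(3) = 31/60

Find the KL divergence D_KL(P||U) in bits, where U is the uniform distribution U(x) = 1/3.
0.4812 bits

U(i) = 1/3 for all i

D_KL(P||U) = Σ P(x) log₂(P(x) / (1/3))
           = Σ P(x) log₂(P(x)) + log₂(3)
           = log₂(3) - H(P)

H(P) = -Σ P(x) log₂(P(x)):
  -P(1)·log₂(P(1)) = -(7/15)·log₂(7/15) = 0.51312
  -P(2)·log₂(P(2)) = -(1/60)·log₂(1/60) = 0.09845
  -P(3)·log₂(P(3)) = -(31/60)·log₂(31/60) = 0.49223
H(P) = 0.51312 + 0.09845 + 0.49223 = 1.10380 bits

log₂(3) = 1.58496 bits

D_KL(P||U) = 1.58496 - 1.10380 = 0.48116 ≈ 0.4812 bits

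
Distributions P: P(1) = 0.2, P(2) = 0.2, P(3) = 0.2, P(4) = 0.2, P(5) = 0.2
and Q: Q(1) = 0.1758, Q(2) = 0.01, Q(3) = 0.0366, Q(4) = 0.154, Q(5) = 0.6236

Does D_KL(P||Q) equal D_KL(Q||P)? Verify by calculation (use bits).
D_KL(P||Q) = 1.1389 bits, D_KL(Q||P) = 0.7994 bits. No — D_KL(P||Q) ≠ D_KL(Q||P) for this pair.

D_KL(P||Q) = Σ P(x) log₂(P(x)/Q(x))

Computing term by term:
  P(1)·log₂(P(1)/Q(1)) = 0.2·log₂(0.2/0.1758) = 0.03721
  P(2)·log₂(P(2)/Q(2)) = 0.2·log₂(0.2/0.01) = 0.86439
  P(3)·log₂(P(3)/Q(3)) = 0.2·log₂(0.2/0.0366) = 0.49002
  P(4)·log₂(P(4)/Q(4)) = 0.2·log₂(0.2/0.154) = 0.07541
  P(5)·log₂(P(5)/Q(5)) = 0.2·log₂(0.2/0.6236) = -0.32812

D_KL(P||Q) = 0.03721 + 0.86439 + 0.49002 + 0.07541 - 0.32812 = 1.13891 ≈ 1.1389 bits

D_KL(Q||P) = Σ Q(x) log₂(Q(x)/P(x))

Computing term by term:
  Q(1)·log₂(Q(1)/P(1)) = 0.1758·log₂(0.1758/0.2) = -0.03271
  Q(2)·log₂(Q(2)/P(2)) = 0.01·log₂(0.01/0.2) = -0.04322
  Q(3)·log₂(Q(3)/P(3)) = 0.0366·log₂(0.0366/0.2) = -0.08967
  Q(4)·log₂(Q(4)/P(4)) = 0.154·log₂(0.154/0.2) = -0.05807
  Q(5)·log₂(Q(5)/P(5)) = 0.6236·log₂(0.6236/0.2) = 1.02309

D_KL(Q||P) = -0.03271 - 0.04322 - 0.08967 - 0.05807 + 1.02309 = 0.79942 ≈ 0.7994 bits

These are NOT equal (difference: 0.3395 bits). KL divergence is asymmetric: D_KL(P||Q) ≠ D_KL(Q||P) in general.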